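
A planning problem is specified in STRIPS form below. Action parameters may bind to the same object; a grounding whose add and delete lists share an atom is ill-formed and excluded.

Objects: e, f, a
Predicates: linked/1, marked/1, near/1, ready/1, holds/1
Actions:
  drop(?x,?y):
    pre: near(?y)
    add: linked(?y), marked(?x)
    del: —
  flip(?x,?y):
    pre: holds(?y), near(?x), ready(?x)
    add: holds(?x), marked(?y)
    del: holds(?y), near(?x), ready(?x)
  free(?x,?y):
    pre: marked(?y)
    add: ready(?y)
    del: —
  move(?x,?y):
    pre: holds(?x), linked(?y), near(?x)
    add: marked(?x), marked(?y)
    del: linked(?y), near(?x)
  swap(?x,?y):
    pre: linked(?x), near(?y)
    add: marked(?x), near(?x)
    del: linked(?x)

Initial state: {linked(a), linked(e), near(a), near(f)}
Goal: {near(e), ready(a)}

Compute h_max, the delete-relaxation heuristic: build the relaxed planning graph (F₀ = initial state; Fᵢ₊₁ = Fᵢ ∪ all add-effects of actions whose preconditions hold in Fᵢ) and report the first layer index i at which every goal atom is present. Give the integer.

2

F0 = init (4 atoms)
F1 = F0 ∪ {linked(f), marked(a), marked(e), marked(f), near(e)}  (9 atoms)
F2 = F1 ∪ {ready(a), ready(e), ready(f)}  (12 atoms)
goal ⊆ F2  ⇒  h_max = 2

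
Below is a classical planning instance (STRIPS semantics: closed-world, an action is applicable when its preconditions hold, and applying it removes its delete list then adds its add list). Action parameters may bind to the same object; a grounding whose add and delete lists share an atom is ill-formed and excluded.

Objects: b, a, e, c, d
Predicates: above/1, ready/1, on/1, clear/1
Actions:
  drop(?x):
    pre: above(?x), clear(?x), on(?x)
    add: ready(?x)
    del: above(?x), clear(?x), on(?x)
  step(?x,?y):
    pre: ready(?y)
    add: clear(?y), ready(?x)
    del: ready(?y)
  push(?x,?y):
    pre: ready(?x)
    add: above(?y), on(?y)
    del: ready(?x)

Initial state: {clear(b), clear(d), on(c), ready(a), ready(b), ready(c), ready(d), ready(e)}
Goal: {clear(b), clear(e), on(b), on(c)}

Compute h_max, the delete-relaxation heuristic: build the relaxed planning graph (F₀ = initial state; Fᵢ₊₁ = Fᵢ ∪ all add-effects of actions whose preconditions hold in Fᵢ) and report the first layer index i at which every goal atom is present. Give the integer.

F0 = init (8 atoms)
F1 = F0 ∪ {above(a), above(b), above(c), above(d), above(e), clear(a), clear(c), clear(e), on(a), on(b), on(d), on(e)}  (20 atoms)
goal ⊆ F1  ⇒  h_max = 1

1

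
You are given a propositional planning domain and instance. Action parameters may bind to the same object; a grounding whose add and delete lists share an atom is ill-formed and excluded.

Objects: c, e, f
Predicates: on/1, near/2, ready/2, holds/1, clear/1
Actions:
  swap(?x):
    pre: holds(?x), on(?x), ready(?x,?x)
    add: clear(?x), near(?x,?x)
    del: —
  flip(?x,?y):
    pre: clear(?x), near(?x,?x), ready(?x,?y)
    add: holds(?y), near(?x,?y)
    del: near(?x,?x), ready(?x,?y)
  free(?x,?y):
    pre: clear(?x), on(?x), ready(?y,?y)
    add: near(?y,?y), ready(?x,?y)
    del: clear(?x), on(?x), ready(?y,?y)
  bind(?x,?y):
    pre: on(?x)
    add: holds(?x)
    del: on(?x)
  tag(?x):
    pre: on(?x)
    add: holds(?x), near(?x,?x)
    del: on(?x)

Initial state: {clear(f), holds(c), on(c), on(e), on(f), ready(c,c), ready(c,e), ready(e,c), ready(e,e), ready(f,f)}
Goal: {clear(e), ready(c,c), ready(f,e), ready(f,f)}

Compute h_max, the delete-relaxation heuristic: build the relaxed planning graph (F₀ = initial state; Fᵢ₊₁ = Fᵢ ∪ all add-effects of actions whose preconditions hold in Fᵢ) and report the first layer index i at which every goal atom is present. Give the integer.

2

F0 = init (10 atoms)
F1 = F0 ∪ {clear(c), holds(e), holds(f), near(c,c), near(e,e), near(f,f), ready(f,c), ready(f,e)}  (18 atoms)
F2 = F1 ∪ {clear(e), near(c,e), near(f,c), near(f,e), ready(c,f)}  (23 atoms)
goal ⊆ F2  ⇒  h_max = 2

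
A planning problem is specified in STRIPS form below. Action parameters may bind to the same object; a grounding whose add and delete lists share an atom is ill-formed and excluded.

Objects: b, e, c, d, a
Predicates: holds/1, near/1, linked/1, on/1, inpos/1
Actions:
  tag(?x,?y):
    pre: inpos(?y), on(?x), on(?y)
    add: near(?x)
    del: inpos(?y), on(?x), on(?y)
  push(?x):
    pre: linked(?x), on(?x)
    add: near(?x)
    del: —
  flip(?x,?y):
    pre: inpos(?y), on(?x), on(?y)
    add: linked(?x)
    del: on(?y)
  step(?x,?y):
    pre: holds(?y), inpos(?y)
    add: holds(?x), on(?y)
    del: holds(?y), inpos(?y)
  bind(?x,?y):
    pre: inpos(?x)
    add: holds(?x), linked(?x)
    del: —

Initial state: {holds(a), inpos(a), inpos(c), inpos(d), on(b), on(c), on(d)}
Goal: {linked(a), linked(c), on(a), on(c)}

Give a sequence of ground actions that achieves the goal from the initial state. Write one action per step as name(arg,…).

1. flip(c,d)  →  {holds(a), inpos(a), inpos(c), inpos(d), linked(c), on(b), on(c)}
2. bind(a,b)  →  {holds(a), inpos(a), inpos(c), inpos(d), linked(a), linked(c), on(b), on(c)}
3. step(b,a)  →  {holds(b), inpos(c), inpos(d), linked(a), linked(c), on(a), on(b), on(c)}

flip(c,d); bind(a,b); step(b,a)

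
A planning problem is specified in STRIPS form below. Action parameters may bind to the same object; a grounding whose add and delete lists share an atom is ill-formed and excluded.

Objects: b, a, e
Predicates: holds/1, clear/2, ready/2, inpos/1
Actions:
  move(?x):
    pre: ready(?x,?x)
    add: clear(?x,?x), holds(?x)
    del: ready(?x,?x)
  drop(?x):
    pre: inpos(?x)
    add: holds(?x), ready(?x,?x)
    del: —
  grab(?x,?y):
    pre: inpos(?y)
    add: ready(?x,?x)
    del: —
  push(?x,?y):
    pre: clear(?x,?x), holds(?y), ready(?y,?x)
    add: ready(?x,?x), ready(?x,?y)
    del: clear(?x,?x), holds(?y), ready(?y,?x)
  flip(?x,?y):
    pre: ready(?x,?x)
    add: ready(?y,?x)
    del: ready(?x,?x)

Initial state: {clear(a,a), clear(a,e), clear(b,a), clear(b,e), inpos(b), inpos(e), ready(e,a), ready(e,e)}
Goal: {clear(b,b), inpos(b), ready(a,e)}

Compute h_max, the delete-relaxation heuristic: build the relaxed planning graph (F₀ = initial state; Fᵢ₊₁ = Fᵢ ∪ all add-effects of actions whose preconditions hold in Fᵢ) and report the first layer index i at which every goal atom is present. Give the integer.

F0 = init (8 atoms)
F1 = F0 ∪ {clear(e,e), holds(b), holds(e), ready(a,a), ready(a,e), ready(b,b), ready(b,e)}  (15 atoms)
F2 = F1 ∪ {clear(b,b), holds(a), ready(a,b), ready(b,a), ready(e,b)}  (20 atoms)
goal ⊆ F2  ⇒  h_max = 2

2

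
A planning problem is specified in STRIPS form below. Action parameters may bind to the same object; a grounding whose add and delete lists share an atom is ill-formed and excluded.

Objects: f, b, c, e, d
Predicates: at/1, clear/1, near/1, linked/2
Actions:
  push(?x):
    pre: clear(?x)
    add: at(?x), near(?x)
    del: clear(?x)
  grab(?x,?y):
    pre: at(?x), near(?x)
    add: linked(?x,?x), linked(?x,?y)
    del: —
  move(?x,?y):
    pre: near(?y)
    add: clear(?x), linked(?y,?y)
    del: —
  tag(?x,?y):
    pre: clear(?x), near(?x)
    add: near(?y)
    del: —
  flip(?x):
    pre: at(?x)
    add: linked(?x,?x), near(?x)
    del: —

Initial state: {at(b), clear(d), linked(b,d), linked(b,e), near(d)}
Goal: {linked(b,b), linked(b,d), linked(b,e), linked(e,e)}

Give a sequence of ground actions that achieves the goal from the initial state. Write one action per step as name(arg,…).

tag(d,e); move(f,e); flip(b)

1. tag(d,e)  →  {at(b), clear(d), linked(b,d), linked(b,e), near(d), near(e)}
2. move(f,e)  →  {at(b), clear(d), clear(f), linked(b,d), linked(b,e), linked(e,e), near(d), near(e)}
3. flip(b)  →  {at(b), clear(d), clear(f), linked(b,b), linked(b,d), linked(b,e), linked(e,e), near(b), near(d), near(e)}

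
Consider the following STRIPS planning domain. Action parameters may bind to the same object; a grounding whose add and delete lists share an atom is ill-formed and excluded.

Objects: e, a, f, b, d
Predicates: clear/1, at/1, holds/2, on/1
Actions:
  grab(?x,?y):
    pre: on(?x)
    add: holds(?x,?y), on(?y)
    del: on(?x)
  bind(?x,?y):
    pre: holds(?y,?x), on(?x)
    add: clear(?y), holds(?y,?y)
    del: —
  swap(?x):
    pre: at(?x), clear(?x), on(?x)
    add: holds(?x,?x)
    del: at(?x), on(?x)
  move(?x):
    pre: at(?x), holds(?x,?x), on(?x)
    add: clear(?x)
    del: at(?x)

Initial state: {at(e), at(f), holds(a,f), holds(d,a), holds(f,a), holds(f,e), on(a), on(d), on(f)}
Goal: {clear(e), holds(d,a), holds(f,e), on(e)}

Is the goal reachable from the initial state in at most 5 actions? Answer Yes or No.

1. grab(a,e)  →  {at(e), at(f), holds(a,e), holds(a,f), holds(d,a), holds(f,a), holds(f,e), on(d), on(e), on(f)}
2. grab(e,a)  →  {at(e), at(f), holds(a,e), holds(a,f), holds(d,a), holds(e,a), holds(f,a), holds(f,e), on(a), on(d), on(f)}
3. grab(f,e)  →  {at(e), at(f), holds(a,e), holds(a,f), holds(d,a), holds(e,a), holds(f,a), holds(f,e), on(a), on(d), on(e)}
4. bind(a,e)  →  {at(e), at(f), clear(e), holds(a,e), holds(a,f), holds(d,a), holds(e,a), holds(e,e), holds(f,a), holds(f,e), on(a), on(d), on(e)}
optimal plan length = 4; 4 ≤ 5

Yes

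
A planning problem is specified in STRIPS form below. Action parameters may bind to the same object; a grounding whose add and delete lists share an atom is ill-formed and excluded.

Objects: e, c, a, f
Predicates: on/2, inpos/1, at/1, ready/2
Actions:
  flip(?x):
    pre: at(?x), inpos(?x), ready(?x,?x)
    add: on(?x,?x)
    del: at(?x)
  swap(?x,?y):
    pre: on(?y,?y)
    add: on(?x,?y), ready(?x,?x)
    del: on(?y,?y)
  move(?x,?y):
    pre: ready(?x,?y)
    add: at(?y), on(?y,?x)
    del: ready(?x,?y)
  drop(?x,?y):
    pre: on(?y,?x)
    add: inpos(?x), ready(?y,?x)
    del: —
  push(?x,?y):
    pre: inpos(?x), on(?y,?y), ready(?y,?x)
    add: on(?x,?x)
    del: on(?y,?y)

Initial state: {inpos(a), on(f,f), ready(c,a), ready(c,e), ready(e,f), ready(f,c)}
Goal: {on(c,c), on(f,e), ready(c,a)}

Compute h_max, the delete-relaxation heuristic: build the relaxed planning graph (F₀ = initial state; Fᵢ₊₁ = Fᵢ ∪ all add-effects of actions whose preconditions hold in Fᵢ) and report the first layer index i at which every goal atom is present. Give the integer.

2

F0 = init (6 atoms)
F1 = F0 ∪ {at(a), at(c), at(e), at(f), inpos(f), on(a,c), on(a,f), on(c,f), on(e,c), on(e,f), on(f,e), ready(a,a), ready(c,c), ready(e,e), ready(f,f)}  (21 atoms)
F2 = F1 ∪ {inpos(c), inpos(e), on(a,a), on(c,c), on(e,e), ready(a,c), ready(a,f), ready(c,f), ready(e,c), ready(f,e)}  (31 atoms)
goal ⊆ F2  ⇒  h_max = 2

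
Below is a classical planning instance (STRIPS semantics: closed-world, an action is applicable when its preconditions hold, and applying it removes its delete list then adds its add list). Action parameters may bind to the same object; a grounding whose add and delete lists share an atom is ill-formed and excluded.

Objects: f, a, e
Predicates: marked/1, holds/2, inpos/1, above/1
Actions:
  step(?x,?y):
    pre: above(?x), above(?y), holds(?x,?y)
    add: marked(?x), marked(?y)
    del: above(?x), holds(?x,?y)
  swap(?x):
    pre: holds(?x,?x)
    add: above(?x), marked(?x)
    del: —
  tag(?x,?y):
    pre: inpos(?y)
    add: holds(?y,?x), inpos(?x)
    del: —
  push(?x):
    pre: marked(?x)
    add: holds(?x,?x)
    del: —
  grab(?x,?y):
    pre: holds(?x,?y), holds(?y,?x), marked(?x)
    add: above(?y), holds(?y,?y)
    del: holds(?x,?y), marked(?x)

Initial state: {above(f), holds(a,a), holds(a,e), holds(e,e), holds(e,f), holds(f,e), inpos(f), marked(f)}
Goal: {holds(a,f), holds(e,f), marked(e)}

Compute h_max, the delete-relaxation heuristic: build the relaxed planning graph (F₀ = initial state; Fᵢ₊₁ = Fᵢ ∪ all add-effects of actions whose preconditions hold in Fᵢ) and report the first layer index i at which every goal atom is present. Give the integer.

2

F0 = init (8 atoms)
F1 = F0 ∪ {above(a), above(e), holds(f,a), holds(f,f), inpos(a), inpos(e), marked(a), marked(e)}  (16 atoms)
F2 = F1 ∪ {holds(a,f), holds(e,a)}  (18 atoms)
goal ⊆ F2  ⇒  h_max = 2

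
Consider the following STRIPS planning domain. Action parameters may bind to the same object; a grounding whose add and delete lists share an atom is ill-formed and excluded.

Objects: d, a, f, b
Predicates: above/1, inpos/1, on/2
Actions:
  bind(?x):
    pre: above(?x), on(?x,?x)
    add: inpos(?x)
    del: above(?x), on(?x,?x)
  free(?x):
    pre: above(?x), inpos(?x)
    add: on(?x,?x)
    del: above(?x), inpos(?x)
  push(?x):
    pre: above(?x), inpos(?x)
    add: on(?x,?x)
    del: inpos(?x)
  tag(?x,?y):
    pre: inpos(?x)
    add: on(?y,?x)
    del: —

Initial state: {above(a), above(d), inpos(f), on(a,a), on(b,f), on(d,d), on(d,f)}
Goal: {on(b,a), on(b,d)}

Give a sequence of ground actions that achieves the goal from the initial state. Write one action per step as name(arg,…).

bind(d); bind(a); tag(d,b); tag(a,b)

1. bind(d)  →  {above(a), inpos(d), inpos(f), on(a,a), on(b,f), on(d,f)}
2. bind(a)  →  {inpos(a), inpos(d), inpos(f), on(b,f), on(d,f)}
3. tag(d,b)  →  {inpos(a), inpos(d), inpos(f), on(b,d), on(b,f), on(d,f)}
4. tag(a,b)  →  {inpos(a), inpos(d), inpos(f), on(b,a), on(b,d), on(b,f), on(d,f)}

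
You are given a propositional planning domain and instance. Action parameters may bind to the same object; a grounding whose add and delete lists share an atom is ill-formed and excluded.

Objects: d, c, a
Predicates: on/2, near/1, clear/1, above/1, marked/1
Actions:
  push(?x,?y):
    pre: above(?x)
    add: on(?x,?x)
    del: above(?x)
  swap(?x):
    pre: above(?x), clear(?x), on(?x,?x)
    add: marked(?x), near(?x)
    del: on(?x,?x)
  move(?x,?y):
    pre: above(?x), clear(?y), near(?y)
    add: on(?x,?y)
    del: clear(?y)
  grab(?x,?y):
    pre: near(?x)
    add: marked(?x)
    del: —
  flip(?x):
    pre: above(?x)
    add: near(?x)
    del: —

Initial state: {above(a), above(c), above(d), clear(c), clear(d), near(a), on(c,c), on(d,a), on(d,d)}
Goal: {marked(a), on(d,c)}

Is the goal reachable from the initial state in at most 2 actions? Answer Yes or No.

1. swap(c)  →  {above(a), above(c), above(d), clear(c), clear(d), marked(c), near(a), near(c), on(d,a), on(d,d)}
2. move(d,c)  →  {above(a), above(c), above(d), clear(d), marked(c), near(a), near(c), on(d,a), on(d,c), on(d,d)}
3. grab(a,d)  →  {above(a), above(c), above(d), clear(d), marked(a), marked(c), near(a), near(c), on(d,a), on(d,c), on(d,d)}
optimal plan length = 3; 3 > 2

No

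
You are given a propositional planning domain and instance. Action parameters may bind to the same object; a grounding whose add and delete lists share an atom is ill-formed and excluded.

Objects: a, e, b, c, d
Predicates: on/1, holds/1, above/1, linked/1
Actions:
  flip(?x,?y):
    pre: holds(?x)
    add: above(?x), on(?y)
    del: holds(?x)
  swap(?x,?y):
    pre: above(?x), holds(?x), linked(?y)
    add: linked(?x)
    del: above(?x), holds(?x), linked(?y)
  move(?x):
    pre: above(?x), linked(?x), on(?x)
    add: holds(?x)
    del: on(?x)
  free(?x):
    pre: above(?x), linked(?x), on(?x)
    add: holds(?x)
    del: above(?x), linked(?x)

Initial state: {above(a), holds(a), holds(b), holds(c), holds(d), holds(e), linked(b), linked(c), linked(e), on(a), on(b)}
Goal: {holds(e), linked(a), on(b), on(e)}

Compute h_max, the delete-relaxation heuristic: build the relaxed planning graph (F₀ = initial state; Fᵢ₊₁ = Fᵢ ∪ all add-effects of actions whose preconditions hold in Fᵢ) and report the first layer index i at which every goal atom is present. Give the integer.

1

F0 = init (11 atoms)
F1 = F0 ∪ {above(b), above(c), above(d), above(e), linked(a), on(c), on(d), on(e)}  (19 atoms)
goal ⊆ F1  ⇒  h_max = 1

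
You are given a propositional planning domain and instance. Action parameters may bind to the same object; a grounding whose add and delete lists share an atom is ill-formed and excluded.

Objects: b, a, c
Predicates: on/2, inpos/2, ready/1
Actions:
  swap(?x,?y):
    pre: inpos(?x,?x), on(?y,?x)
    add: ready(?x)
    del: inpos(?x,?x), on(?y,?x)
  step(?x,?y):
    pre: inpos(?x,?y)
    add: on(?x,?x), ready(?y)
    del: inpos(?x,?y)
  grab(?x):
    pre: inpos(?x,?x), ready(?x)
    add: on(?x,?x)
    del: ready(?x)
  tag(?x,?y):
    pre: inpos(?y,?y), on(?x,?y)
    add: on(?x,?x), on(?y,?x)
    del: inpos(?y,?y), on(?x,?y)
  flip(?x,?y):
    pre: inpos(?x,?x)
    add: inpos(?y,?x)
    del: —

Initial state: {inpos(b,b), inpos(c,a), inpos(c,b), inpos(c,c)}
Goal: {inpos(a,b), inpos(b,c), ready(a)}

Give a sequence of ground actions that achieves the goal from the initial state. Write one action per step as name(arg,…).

1. step(c,a)  →  {inpos(b,b), inpos(c,b), inpos(c,c), on(c,c), ready(a)}
2. flip(b,a)  →  {inpos(a,b), inpos(b,b), inpos(c,b), inpos(c,c), on(c,c), ready(a)}
3. flip(c,b)  →  {inpos(a,b), inpos(b,b), inpos(b,c), inpos(c,b), inpos(c,c), on(c,c), ready(a)}

step(c,a); flip(b,a); flip(c,b)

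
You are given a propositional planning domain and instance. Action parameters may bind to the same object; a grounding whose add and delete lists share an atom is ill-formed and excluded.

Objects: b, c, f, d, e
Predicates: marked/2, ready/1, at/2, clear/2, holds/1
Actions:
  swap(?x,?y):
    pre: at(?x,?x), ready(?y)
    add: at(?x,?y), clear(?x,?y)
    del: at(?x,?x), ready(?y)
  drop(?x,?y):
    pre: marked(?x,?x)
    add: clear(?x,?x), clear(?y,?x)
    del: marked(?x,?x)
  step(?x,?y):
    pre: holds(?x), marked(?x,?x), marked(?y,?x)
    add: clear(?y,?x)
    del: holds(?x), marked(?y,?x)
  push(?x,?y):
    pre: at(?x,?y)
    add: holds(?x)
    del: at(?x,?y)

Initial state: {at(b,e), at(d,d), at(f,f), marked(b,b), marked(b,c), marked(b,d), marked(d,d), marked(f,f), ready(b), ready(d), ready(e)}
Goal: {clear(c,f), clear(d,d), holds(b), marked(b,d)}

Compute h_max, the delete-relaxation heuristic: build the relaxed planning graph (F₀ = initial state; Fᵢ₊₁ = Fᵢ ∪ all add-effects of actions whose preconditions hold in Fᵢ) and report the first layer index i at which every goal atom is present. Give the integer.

F0 = init (11 atoms)
F1 = F0 ∪ {at(d,b), at(d,e), at(f,b), at(f,d), at(f,e), clear(b,b), clear(b,d), clear(b,f), clear(c,b), clear(c,d), clear(c,f), clear(d,b), clear(d,d), clear(d,e), clear(d,f), clear(e,b), clear(e,d), clear(e,f), clear(f,b), clear(f,d), clear(f,e), clear(f,f), holds(b), holds(d), holds(f)}  (36 atoms)
goal ⊆ F1  ⇒  h_max = 1

1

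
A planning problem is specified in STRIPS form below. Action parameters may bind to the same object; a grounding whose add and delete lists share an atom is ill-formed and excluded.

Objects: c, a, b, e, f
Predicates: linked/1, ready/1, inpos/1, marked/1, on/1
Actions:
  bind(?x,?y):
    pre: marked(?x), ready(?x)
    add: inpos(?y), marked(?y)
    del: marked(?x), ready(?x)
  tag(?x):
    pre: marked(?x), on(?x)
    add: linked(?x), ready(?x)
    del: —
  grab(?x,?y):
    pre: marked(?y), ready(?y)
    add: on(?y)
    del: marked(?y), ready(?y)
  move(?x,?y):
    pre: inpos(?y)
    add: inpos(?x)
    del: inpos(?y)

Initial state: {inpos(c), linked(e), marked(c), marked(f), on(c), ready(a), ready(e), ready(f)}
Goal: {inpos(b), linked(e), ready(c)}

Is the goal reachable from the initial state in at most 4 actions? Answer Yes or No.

Yes

1. bind(f,b)  →  {inpos(b), inpos(c), linked(e), marked(b), marked(c), on(c), ready(a), ready(e)}
2. tag(c)  →  {inpos(b), inpos(c), linked(c), linked(e), marked(b), marked(c), on(c), ready(a), ready(c), ready(e)}
optimal plan length = 2; 2 ≤ 4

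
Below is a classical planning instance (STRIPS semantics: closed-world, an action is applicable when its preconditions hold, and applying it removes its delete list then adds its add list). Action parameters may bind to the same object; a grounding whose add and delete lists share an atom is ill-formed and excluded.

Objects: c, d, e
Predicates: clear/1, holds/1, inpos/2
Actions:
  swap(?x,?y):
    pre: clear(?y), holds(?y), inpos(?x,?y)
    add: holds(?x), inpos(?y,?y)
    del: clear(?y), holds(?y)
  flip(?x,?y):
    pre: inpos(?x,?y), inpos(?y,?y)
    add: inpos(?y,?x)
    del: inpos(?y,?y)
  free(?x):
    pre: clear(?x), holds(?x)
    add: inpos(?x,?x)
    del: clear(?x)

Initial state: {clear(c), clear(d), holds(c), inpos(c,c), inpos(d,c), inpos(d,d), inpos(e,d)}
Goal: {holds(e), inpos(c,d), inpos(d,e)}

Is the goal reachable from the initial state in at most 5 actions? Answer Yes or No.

Yes

1. swap(d,c)  →  {clear(d), holds(d), inpos(c,c), inpos(d,c), inpos(d,d), inpos(e,d)}
2. swap(e,d)  →  {holds(e), inpos(c,c), inpos(d,c), inpos(d,d), inpos(e,d)}
3. flip(d,c)  →  {holds(e), inpos(c,d), inpos(d,c), inpos(d,d), inpos(e,d)}
4. flip(e,d)  →  {holds(e), inpos(c,d), inpos(d,c), inpos(d,e), inpos(e,d)}
optimal plan length = 4; 4 ≤ 5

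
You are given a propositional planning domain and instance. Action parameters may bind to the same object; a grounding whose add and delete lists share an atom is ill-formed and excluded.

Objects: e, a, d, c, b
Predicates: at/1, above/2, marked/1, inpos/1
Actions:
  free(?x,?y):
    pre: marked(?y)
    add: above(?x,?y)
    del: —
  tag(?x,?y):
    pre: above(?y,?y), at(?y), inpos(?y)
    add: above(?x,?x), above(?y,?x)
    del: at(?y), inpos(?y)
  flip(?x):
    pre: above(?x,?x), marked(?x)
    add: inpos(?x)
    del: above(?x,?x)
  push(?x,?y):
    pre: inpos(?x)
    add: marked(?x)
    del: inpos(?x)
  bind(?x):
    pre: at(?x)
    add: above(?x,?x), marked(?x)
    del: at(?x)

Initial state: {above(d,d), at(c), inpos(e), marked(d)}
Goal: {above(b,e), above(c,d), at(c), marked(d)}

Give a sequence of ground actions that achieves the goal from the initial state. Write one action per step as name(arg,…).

free(c,d); push(e,e); free(b,e)

1. free(c,d)  →  {above(c,d), above(d,d), at(c), inpos(e), marked(d)}
2. push(e,e)  →  {above(c,d), above(d,d), at(c), marked(d), marked(e)}
3. free(b,e)  →  {above(b,e), above(c,d), above(d,d), at(c), marked(d), marked(e)}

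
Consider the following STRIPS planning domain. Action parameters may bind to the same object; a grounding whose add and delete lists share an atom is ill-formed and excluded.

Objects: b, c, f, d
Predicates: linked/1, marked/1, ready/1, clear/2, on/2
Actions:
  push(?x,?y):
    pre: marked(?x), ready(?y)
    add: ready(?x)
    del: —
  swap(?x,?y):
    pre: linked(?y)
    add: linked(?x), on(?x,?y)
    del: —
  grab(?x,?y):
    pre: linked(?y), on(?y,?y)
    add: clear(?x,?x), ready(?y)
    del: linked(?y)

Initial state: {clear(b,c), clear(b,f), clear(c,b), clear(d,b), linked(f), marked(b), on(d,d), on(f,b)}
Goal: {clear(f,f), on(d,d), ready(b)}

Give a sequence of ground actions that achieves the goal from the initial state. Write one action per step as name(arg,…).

swap(b,f); swap(b,b); grab(f,b)

1. swap(b,f)  →  {clear(b,c), clear(b,f), clear(c,b), clear(d,b), linked(b), linked(f), marked(b), on(b,f), on(d,d), on(f,b)}
2. swap(b,b)  →  {clear(b,c), clear(b,f), clear(c,b), clear(d,b), linked(b), linked(f), marked(b), on(b,b), on(b,f), on(d,d), on(f,b)}
3. grab(f,b)  →  {clear(b,c), clear(b,f), clear(c,b), clear(d,b), clear(f,f), linked(f), marked(b), on(b,b), on(b,f), on(d,d), on(f,b), ready(b)}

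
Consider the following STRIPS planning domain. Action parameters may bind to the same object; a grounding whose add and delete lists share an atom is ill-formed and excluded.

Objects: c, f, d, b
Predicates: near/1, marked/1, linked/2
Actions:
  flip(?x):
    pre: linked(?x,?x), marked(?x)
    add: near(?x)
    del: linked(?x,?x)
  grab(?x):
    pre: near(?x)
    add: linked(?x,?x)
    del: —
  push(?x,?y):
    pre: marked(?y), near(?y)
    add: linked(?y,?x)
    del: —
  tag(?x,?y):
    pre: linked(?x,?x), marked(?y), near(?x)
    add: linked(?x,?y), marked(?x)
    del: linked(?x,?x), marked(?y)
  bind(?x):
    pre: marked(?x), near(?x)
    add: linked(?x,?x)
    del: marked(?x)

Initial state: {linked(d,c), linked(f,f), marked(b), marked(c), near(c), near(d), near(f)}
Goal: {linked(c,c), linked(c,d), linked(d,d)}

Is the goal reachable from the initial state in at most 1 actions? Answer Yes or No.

1. grab(c)  →  {linked(c,c), linked(d,c), linked(f,f), marked(b), marked(c), near(c), near(d), near(f)}
2. grab(d)  →  {linked(c,c), linked(d,c), linked(d,d), linked(f,f), marked(b), marked(c), near(c), near(d), near(f)}
3. push(d,c)  →  {linked(c,c), linked(c,d), linked(d,c), linked(d,d), linked(f,f), marked(b), marked(c), near(c), near(d), near(f)}
optimal plan length = 3; 3 > 1

No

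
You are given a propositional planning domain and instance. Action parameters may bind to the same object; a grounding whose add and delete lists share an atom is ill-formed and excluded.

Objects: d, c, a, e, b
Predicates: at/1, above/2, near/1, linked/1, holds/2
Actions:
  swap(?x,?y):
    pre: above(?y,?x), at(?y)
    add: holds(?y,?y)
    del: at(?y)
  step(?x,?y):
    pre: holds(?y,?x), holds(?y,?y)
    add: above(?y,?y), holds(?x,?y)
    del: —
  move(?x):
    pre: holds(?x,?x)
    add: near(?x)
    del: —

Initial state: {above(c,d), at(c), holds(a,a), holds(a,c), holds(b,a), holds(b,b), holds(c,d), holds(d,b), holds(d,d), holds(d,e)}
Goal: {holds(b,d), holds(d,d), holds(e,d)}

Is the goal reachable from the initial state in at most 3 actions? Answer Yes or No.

Yes

1. step(e,d)  →  {above(c,d), above(d,d), at(c), holds(a,a), holds(a,c), holds(b,a), holds(b,b), holds(c,d), holds(d,b), holds(d,d), holds(d,e), holds(e,d)}
2. step(b,d)  →  {above(c,d), above(d,d), at(c), holds(a,a), holds(a,c), holds(b,a), holds(b,b), holds(b,d), holds(c,d), holds(d,b), holds(d,d), holds(d,e), holds(e,d)}
optimal plan length = 2; 2 ≤ 3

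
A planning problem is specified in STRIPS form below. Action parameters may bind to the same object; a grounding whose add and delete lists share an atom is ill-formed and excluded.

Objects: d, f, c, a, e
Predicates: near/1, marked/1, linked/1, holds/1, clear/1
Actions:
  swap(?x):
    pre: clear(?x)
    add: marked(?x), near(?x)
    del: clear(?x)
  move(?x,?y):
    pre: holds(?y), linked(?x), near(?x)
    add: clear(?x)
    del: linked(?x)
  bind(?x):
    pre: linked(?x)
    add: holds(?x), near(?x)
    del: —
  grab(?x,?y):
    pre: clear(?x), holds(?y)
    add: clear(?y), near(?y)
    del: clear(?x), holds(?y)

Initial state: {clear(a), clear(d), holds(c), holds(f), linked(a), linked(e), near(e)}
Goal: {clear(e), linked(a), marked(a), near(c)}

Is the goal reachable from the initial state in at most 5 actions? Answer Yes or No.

Yes

1. swap(a)  →  {clear(d), holds(c), holds(f), linked(a), linked(e), marked(a), near(a), near(e)}
2. move(e,f)  →  {clear(d), clear(e), holds(c), holds(f), linked(a), marked(a), near(a), near(e)}
3. grab(d,c)  →  {clear(c), clear(e), holds(f), linked(a), marked(a), near(a), near(c), near(e)}
optimal plan length = 3; 3 ≤ 5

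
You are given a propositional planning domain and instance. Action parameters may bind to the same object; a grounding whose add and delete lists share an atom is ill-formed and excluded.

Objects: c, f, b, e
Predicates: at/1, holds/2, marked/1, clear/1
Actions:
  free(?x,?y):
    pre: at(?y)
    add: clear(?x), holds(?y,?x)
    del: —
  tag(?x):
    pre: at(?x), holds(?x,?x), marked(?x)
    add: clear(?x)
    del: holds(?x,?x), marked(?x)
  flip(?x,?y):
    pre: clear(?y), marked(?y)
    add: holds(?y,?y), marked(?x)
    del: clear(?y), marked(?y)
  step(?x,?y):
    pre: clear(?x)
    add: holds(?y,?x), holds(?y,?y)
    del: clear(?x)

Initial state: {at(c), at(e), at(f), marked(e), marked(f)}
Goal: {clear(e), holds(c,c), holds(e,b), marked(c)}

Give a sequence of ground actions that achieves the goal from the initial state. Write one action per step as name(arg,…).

free(c,c); free(f,c); free(b,e); free(e,c); flip(c,f)

1. free(c,c)  →  {at(c), at(e), at(f), clear(c), holds(c,c), marked(e), marked(f)}
2. free(f,c)  →  {at(c), at(e), at(f), clear(c), clear(f), holds(c,c), holds(c,f), marked(e), marked(f)}
3. free(b,e)  →  {at(c), at(e), at(f), clear(b), clear(c), clear(f), holds(c,c), holds(c,f), holds(e,b), marked(e), marked(f)}
4. free(e,c)  →  {at(c), at(e), at(f), clear(b), clear(c), clear(e), clear(f), holds(c,c), holds(c,e), holds(c,f), holds(e,b), marked(e), marked(f)}
5. flip(c,f)  →  {at(c), at(e), at(f), clear(b), clear(c), clear(e), holds(c,c), holds(c,e), holds(c,f), holds(e,b), holds(f,f), marked(c), marked(e)}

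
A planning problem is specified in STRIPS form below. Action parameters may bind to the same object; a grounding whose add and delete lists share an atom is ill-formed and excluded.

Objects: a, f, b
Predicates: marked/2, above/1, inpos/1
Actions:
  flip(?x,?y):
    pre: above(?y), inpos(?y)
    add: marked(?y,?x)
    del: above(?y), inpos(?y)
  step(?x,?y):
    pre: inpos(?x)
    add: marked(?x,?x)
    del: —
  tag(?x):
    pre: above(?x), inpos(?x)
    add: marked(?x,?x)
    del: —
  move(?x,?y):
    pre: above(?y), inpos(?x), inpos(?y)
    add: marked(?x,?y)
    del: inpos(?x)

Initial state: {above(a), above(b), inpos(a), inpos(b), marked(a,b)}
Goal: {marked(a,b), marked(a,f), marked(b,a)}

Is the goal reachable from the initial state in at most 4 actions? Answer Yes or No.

1. flip(a,b)  →  {above(a), inpos(a), marked(a,b), marked(b,a)}
2. flip(f,a)  →  {marked(a,b), marked(a,f), marked(b,a)}
optimal plan length = 2; 2 ≤ 4

Yes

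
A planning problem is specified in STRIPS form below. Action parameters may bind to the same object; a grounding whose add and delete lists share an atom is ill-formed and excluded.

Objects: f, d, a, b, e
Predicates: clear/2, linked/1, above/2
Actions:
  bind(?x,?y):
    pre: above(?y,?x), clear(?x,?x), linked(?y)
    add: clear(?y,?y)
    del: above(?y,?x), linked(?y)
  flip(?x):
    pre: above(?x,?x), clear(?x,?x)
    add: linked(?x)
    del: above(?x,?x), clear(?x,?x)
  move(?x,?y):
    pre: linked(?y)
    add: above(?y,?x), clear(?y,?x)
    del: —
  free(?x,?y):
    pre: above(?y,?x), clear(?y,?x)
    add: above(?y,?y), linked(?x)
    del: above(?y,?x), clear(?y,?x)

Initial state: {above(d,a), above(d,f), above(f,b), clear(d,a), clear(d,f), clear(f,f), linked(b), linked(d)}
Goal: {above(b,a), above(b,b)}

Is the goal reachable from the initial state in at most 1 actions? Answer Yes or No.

1. move(a,b)  →  {above(b,a), above(d,a), above(d,f), above(f,b), clear(b,a), clear(d,a), clear(d,f), clear(f,f), linked(b), linked(d)}
2. move(b,b)  →  {above(b,a), above(b,b), above(d,a), above(d,f), above(f,b), clear(b,a), clear(b,b), clear(d,a), clear(d,f), clear(f,f), linked(b), linked(d)}
optimal plan length = 2; 2 > 1

No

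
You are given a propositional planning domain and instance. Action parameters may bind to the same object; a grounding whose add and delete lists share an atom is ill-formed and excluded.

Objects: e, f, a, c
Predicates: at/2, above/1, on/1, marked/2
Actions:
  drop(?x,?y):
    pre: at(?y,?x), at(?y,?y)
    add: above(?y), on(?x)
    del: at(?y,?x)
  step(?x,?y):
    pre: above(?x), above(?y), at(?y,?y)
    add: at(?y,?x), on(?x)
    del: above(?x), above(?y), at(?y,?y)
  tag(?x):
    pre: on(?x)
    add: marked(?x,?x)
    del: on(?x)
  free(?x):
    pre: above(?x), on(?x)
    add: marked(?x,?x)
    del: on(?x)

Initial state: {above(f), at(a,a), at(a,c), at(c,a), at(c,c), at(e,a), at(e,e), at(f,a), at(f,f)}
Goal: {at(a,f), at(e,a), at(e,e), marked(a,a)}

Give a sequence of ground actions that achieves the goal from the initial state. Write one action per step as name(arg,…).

drop(a,f); drop(c,a); step(f,a); tag(a)

1. drop(a,f)  →  {above(f), at(a,a), at(a,c), at(c,a), at(c,c), at(e,a), at(e,e), at(f,f), on(a)}
2. drop(c,a)  →  {above(a), above(f), at(a,a), at(c,a), at(c,c), at(e,a), at(e,e), at(f,f), on(a), on(c)}
3. step(f,a)  →  {at(a,f), at(c,a), at(c,c), at(e,a), at(e,e), at(f,f), on(a), on(c), on(f)}
4. tag(a)  →  {at(a,f), at(c,a), at(c,c), at(e,a), at(e,e), at(f,f), marked(a,a), on(c), on(f)}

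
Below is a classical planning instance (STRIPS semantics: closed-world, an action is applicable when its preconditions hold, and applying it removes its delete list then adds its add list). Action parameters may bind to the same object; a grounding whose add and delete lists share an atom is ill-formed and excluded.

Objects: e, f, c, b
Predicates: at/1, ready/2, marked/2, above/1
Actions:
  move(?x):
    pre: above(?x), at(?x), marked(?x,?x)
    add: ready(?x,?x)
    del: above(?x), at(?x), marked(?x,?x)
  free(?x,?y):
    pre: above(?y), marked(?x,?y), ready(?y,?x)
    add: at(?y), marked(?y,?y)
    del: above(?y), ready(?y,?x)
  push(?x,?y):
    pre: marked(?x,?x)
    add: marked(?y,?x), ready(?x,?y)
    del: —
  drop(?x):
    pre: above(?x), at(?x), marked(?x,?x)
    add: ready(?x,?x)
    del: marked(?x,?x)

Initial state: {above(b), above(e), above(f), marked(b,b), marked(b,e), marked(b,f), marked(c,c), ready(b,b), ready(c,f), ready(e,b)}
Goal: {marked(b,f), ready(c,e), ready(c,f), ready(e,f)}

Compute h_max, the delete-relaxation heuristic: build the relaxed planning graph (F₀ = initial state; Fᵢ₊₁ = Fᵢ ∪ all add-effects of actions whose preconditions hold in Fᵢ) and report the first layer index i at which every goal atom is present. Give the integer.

F0 = init (10 atoms)
F1 = F0 ∪ {at(b), at(e), marked(b,c), marked(c,b), marked(e,b), marked(e,c), marked(e,e), marked(f,b), marked(f,c), ready(b,c), ready(b,e), ready(b,f), ready(c,b), ready(c,c), ready(c,e)}  (25 atoms)
F2 = F1 ∪ {marked(c,e), marked(f,e), ready(e,c), ready(e,e), ready(e,f)}  (30 atoms)
goal ⊆ F2  ⇒  h_max = 2

2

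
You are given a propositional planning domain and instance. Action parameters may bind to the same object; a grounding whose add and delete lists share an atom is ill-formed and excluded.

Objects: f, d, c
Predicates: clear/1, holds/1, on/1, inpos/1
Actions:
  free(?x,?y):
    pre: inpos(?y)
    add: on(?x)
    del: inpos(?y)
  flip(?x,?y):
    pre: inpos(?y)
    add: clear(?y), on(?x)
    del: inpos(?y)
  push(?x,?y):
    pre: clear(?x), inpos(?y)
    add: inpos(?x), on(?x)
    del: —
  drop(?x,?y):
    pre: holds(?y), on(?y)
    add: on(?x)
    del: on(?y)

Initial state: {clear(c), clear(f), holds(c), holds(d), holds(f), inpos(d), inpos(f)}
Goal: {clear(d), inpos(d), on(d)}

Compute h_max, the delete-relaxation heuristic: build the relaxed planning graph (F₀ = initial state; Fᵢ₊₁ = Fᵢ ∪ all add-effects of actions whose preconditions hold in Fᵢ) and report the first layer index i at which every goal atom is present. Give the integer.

F0 = init (7 atoms)
F1 = F0 ∪ {clear(d), inpos(c), on(c), on(d), on(f)}  (12 atoms)
goal ⊆ F1  ⇒  h_max = 1

1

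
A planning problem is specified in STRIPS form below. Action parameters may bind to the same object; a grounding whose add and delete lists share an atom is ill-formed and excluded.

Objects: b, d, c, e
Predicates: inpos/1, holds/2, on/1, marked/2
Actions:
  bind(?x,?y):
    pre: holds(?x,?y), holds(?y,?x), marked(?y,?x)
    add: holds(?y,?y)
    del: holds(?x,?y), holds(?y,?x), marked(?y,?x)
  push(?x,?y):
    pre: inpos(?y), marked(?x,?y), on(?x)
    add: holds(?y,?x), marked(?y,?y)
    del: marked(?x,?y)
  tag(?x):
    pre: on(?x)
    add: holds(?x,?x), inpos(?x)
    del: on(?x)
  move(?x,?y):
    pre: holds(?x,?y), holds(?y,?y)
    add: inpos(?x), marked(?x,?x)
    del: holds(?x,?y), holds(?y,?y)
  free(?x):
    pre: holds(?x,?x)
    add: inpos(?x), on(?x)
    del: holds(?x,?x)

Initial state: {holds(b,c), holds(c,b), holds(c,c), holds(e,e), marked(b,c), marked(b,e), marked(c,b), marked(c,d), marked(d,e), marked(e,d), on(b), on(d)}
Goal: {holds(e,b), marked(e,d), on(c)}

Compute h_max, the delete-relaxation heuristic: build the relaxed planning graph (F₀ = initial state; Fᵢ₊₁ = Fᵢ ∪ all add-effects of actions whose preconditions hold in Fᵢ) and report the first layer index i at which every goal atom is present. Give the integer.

2

F0 = init (12 atoms)
F1 = F0 ∪ {holds(b,b), holds(d,d), inpos(b), inpos(c), inpos(d), inpos(e), marked(b,b), marked(c,c), marked(e,e), on(c), on(e)}  (23 atoms)
F2 = F1 ∪ {holds(d,c), holds(d,e), holds(e,b), holds(e,d), marked(d,d)}  (28 atoms)
goal ⊆ F2  ⇒  h_max = 2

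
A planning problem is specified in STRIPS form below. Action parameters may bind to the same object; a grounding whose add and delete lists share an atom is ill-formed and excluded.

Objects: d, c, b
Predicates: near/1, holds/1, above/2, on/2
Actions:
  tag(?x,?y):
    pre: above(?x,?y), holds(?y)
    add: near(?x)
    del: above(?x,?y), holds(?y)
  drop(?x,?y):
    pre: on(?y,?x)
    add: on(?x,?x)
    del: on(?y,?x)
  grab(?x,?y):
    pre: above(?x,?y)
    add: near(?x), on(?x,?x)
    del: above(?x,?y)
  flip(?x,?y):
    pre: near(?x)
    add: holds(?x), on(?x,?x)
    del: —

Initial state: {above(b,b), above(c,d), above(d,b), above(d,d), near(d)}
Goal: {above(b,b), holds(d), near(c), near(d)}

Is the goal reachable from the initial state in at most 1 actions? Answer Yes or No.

1. grab(c,d)  →  {above(b,b), above(d,b), above(d,d), near(c), near(d), on(c,c)}
2. flip(d,d)  →  {above(b,b), above(d,b), above(d,d), holds(d), near(c), near(d), on(c,c), on(d,d)}
optimal plan length = 2; 2 > 1

No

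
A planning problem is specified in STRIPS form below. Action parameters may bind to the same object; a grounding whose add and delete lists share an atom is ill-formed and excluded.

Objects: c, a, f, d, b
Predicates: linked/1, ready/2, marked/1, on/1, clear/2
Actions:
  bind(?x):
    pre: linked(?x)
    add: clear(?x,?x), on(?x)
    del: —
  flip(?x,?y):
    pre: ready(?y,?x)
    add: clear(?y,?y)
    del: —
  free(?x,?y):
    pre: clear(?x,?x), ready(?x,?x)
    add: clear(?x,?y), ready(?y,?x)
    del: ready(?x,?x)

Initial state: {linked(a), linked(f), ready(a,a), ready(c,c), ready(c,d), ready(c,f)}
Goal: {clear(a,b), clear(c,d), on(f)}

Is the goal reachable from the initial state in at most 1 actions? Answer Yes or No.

1. bind(a)  →  {clear(a,a), linked(a), linked(f), on(a), ready(a,a), ready(c,c), ready(c,d), ready(c,f)}
2. bind(f)  →  {clear(a,a), clear(f,f), linked(a), linked(f), on(a), on(f), ready(a,a), ready(c,c), ready(c,d), ready(c,f)}
3. flip(c,c)  →  {clear(a,a), clear(c,c), clear(f,f), linked(a), linked(f), on(a), on(f), ready(a,a), ready(c,c), ready(c,d), ready(c,f)}
4. free(c,d)  →  {clear(a,a), clear(c,c), clear(c,d), clear(f,f), linked(a), linked(f), on(a), on(f), ready(a,a), ready(c,d), ready(c,f), ready(d,c)}
5. free(a,b)  →  {clear(a,a), clear(a,b), clear(c,c), clear(c,d), clear(f,f), linked(a), linked(f), on(a), on(f), ready(b,a), ready(c,d), ready(c,f), ready(d,c)}
optimal plan length = 5; 5 > 1

No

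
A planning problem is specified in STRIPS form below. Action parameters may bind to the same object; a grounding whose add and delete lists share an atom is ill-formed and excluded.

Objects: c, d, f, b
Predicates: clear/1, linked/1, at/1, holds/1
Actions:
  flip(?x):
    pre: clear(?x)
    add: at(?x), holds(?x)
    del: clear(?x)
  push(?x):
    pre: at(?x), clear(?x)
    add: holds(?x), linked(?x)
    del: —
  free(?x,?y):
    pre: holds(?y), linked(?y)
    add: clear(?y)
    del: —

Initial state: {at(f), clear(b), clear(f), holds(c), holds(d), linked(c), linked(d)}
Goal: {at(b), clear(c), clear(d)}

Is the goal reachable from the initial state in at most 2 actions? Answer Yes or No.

No

1. flip(b)  →  {at(b), at(f), clear(f), holds(b), holds(c), holds(d), linked(c), linked(d)}
2. free(c,c)  →  {at(b), at(f), clear(c), clear(f), holds(b), holds(c), holds(d), linked(c), linked(d)}
3. free(c,d)  →  {at(b), at(f), clear(c), clear(d), clear(f), holds(b), holds(c), holds(d), linked(c), linked(d)}
optimal plan length = 3; 3 > 2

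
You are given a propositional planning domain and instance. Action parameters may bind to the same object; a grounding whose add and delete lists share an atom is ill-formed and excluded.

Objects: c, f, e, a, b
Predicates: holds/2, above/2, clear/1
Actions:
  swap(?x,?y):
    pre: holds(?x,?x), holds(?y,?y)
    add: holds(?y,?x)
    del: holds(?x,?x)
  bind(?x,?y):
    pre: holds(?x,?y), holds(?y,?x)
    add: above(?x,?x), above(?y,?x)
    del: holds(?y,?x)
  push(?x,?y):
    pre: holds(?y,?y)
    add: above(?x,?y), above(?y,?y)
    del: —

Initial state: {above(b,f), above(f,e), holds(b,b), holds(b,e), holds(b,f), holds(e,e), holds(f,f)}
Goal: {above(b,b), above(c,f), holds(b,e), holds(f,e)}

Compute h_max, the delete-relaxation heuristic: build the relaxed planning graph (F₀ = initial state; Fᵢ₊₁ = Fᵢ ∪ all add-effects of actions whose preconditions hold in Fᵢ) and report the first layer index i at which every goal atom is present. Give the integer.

1

F0 = init (7 atoms)
F1 = F0 ∪ {above(a,b), above(a,e), above(a,f), above(b,b), above(b,e), above(c,b), above(c,e), above(c,f), above(e,b), above(e,e), above(e,f), above(f,b), above(f,f), holds(e,b), holds(e,f), holds(f,b), holds(f,e)}  (24 atoms)
goal ⊆ F1  ⇒  h_max = 1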